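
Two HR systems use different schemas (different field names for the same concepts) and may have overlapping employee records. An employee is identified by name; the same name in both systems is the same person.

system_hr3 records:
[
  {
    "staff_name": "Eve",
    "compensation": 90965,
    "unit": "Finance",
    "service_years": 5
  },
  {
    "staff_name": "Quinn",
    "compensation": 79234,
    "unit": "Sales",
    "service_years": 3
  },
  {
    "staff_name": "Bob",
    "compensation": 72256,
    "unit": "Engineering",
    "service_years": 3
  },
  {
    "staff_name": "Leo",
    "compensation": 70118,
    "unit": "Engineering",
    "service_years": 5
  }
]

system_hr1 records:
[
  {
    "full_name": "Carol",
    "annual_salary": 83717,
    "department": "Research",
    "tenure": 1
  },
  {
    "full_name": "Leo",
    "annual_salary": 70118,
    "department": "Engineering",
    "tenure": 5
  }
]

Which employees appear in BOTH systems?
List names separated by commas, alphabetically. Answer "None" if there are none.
Leo

Schema mapping: "staff_name" (system_hr3) = "full_name" (system_hr1) = employee name

Names in system_hr3: ['Bob', 'Eve', 'Leo', 'Quinn']
Names in system_hr1: ['Carol', 'Leo']

Intersection: ['Leo']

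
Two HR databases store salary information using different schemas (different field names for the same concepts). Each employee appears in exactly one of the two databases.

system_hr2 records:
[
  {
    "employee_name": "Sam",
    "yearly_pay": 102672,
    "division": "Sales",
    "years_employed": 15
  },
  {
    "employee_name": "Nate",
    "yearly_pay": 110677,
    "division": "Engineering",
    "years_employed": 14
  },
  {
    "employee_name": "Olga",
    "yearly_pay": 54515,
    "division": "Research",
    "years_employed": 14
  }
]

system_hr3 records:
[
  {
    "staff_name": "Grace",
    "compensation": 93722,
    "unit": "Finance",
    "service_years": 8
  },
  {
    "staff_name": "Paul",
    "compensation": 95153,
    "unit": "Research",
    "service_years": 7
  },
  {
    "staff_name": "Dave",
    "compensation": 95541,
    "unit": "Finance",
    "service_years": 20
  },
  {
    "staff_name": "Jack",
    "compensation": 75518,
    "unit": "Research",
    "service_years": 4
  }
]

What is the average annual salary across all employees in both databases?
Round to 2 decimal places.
89685.43

Schema mapping: "yearly_pay" (system_hr2) = "compensation" (system_hr3) = annual salary

All salaries: [102672, 110677, 54515, 93722, 95153, 95541, 75518]
Sum: 627798
Count: 7
Average: 627798 / 7 = 89685.43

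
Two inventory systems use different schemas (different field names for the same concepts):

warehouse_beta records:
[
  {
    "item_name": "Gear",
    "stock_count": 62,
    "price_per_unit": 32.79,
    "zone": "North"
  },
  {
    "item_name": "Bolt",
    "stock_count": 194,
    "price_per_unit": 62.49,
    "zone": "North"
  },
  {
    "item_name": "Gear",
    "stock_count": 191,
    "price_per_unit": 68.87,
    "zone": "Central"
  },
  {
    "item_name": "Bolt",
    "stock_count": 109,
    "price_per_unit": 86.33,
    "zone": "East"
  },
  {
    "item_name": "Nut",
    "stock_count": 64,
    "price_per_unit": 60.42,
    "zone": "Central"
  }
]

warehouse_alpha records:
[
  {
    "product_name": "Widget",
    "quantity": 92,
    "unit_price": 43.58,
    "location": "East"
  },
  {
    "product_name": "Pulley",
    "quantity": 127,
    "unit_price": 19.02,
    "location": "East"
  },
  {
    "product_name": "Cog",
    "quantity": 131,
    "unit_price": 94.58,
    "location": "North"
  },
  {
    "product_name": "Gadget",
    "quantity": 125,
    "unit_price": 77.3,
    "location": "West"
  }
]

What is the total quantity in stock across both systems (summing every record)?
1095

To reconcile these schemas, identify the field holding the quantity in stock in each system:
1. In warehouse_beta it is "stock_count"
2. In warehouse_alpha it is "quantity"

From warehouse_beta: 62 + 194 + 191 + 109 + 64 = 620
From warehouse_alpha: 92 + 127 + 131 + 125 = 475

Total: 620 + 475 = 1095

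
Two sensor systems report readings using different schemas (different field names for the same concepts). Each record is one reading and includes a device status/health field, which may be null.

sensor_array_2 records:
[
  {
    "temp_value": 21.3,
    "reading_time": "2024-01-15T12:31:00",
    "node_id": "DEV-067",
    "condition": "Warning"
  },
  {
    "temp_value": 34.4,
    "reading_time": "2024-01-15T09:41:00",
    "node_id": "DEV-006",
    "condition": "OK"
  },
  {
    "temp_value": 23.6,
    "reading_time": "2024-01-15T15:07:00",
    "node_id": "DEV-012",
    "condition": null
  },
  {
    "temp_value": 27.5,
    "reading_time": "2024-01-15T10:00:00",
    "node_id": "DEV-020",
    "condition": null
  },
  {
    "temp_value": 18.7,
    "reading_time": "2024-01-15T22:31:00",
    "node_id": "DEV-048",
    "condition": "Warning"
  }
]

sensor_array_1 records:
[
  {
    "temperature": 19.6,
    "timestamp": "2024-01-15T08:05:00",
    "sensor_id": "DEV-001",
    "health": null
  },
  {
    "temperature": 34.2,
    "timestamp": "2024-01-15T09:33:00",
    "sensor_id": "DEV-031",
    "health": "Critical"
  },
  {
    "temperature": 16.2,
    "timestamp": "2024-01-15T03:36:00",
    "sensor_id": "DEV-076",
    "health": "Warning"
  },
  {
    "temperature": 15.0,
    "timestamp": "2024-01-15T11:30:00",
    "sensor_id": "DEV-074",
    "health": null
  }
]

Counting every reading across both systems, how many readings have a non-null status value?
5

Schema mapping: "condition" (sensor_array_2) = "health" (sensor_array_1) = status

Non-null in sensor_array_2: 3
Non-null in sensor_array_1: 2

Total non-null: 3 + 2 = 5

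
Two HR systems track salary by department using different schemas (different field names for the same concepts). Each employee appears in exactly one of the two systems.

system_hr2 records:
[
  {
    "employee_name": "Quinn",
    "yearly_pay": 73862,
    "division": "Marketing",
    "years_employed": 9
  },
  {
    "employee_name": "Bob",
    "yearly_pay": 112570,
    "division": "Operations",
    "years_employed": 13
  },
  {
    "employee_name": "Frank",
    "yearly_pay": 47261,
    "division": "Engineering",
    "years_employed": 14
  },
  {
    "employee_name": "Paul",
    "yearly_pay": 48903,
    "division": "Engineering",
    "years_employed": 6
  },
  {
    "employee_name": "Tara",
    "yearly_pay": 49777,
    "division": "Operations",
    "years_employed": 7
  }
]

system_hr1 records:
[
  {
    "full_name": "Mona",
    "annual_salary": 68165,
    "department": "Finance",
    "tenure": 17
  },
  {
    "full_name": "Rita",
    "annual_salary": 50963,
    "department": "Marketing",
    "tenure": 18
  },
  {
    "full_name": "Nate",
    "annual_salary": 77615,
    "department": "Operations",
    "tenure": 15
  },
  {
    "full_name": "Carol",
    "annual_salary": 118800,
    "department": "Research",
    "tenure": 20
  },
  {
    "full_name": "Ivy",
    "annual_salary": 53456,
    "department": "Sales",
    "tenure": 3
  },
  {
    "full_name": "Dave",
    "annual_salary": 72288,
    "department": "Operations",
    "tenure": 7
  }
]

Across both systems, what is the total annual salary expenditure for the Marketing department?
124825

Schema mappings:
- "division" (system_hr2) = "department" (system_hr1) = department
- "yearly_pay" (system_hr2) = "annual_salary" (system_hr1) = salary

Marketing salaries from system_hr2: 73862
Marketing salaries from system_hr1: 50963

Total: 73862 + 50963 = 124825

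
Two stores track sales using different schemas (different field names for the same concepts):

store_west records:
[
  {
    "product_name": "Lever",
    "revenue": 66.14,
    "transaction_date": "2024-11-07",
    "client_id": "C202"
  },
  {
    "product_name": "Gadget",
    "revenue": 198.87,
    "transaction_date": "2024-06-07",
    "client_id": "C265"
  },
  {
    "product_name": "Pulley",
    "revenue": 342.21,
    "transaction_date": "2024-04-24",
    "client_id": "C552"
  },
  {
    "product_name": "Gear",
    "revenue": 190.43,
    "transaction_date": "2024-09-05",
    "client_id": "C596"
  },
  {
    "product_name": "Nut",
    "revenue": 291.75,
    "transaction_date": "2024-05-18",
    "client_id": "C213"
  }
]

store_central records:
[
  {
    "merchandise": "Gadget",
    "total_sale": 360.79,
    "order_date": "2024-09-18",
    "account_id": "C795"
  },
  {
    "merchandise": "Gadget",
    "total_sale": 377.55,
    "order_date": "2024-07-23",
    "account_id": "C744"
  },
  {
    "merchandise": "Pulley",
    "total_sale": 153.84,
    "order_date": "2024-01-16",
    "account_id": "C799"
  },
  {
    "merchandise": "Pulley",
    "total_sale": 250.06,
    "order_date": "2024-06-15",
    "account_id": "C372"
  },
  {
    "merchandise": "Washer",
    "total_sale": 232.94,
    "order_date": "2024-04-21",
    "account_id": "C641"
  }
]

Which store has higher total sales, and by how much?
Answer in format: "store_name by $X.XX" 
store_central by $285.78

Schema mapping: "revenue" (store_west) = "total_sale" (store_central) = sale amount

Total for store_west: 1089.40
Total for store_central: 1375.18

Difference: |1089.40 - 1375.18| = 285.78
store_central has higher sales by $285.78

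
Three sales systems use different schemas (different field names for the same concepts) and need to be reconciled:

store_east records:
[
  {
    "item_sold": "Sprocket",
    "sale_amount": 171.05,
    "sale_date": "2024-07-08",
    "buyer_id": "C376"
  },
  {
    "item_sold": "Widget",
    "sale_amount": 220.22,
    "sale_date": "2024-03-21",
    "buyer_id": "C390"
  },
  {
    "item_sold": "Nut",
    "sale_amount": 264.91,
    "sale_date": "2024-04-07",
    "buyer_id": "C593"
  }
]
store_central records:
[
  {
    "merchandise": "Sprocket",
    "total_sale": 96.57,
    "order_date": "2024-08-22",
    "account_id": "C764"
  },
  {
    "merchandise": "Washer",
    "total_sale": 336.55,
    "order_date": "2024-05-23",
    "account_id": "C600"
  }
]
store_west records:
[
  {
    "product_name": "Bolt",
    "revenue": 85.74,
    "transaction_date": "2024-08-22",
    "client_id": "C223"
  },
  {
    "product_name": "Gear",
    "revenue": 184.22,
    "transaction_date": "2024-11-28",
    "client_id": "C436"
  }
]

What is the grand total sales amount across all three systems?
1359.26

Schema reconciliation - all amount fields map to sale amount:

store_east (sale_amount): 656.18
store_central (total_sale): 433.12
store_west (revenue): 269.96

Grand total: 1359.26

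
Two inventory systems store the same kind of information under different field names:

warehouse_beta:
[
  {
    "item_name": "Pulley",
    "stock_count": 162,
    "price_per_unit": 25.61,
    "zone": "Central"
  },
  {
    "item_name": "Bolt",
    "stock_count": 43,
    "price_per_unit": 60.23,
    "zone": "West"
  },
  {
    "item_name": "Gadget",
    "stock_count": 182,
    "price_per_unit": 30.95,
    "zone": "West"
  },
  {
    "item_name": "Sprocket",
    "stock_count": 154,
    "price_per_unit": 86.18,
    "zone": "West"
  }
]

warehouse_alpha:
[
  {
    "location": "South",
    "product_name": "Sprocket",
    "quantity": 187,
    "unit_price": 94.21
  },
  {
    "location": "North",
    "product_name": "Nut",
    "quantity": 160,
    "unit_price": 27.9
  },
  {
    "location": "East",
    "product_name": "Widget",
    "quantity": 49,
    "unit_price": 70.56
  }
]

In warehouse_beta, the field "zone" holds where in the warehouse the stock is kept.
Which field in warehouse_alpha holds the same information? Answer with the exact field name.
location

In warehouse_beta, "zone" holds where in the warehouse the stock is kept.
The fields in warehouse_alpha are: "location", "product_name", "quantity", "unit_price".
"location" is the match: the name refers to the same concept and its values are area labels (e.g. 'East', 'North').
The other fields ("product_name", "quantity", "unit_price") hold different kinds of data.

So "zone" in warehouse_beta corresponds to "location" in warehouse_alpha.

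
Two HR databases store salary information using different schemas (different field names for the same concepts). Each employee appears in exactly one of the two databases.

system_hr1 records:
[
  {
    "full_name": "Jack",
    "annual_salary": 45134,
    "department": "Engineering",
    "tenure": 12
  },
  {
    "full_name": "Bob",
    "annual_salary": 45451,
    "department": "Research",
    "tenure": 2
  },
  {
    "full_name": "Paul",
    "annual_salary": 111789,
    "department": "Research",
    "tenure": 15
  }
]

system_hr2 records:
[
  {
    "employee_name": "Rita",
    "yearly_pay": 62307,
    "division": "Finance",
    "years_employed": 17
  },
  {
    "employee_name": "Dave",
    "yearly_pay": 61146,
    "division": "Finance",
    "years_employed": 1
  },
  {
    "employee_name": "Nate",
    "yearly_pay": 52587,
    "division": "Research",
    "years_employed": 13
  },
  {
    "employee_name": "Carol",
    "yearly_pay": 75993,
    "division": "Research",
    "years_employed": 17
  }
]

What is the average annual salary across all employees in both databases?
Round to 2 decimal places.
64915.29

Schema mapping: "annual_salary" (system_hr1) = "yearly_pay" (system_hr2) = annual salary

All salaries: [45134, 45451, 111789, 62307, 61146, 52587, 75993]
Sum: 454407
Count: 7
Average: 454407 / 7 = 64915.29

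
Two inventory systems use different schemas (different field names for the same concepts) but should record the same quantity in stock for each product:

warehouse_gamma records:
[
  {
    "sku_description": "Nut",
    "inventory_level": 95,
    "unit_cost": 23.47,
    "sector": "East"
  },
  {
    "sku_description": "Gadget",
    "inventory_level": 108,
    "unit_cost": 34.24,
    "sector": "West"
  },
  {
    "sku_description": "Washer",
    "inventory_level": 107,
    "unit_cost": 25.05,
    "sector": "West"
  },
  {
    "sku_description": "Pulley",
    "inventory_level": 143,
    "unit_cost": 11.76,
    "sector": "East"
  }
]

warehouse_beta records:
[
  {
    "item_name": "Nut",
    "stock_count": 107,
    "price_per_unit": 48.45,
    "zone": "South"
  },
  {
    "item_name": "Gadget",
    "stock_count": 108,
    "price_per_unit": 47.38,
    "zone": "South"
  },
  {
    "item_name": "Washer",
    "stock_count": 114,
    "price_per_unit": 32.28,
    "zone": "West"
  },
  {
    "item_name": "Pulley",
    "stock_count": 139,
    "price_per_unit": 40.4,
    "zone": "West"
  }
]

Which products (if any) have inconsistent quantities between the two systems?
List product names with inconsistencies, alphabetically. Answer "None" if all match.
Nut, Pulley, Washer

Schema mappings:
- "sku_description" (warehouse_gamma) = "item_name" (warehouse_beta) = product name
- "inventory_level" (warehouse_gamma) = "stock_count" (warehouse_beta) = quantity

Comparison:
  Nut: 95 vs 107 - MISMATCH
  Gadget: 108 vs 108 - MATCH
  Washer: 107 vs 114 - MISMATCH
  Pulley: 143 vs 139 - MISMATCH

Products with inconsistencies: Nut, Pulley, Washer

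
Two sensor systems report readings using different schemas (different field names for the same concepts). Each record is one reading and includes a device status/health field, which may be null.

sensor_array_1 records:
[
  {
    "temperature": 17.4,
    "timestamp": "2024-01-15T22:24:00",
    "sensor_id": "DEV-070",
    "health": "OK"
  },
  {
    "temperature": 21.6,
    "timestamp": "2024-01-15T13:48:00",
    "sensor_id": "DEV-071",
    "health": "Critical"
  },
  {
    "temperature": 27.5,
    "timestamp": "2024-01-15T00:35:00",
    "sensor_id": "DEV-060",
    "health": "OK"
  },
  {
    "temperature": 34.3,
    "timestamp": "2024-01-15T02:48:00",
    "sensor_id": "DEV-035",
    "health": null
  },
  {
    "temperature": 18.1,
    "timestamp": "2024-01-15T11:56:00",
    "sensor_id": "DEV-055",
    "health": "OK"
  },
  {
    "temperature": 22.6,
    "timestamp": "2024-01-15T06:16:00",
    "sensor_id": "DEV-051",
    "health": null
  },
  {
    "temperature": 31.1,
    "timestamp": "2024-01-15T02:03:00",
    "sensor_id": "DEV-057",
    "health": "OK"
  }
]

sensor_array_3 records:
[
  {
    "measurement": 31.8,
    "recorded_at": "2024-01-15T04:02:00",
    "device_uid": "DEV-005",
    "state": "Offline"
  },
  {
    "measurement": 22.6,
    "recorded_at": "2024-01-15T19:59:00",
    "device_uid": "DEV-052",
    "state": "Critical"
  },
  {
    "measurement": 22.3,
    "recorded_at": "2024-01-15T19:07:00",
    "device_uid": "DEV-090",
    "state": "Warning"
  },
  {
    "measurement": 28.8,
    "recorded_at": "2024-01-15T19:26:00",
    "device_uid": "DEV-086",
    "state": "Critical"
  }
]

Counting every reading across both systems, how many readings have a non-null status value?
9

Schema mapping: "health" (sensor_array_1) = "state" (sensor_array_3) = status

Non-null in sensor_array_1: 5
Non-null in sensor_array_3: 4

Total non-null: 5 + 4 = 9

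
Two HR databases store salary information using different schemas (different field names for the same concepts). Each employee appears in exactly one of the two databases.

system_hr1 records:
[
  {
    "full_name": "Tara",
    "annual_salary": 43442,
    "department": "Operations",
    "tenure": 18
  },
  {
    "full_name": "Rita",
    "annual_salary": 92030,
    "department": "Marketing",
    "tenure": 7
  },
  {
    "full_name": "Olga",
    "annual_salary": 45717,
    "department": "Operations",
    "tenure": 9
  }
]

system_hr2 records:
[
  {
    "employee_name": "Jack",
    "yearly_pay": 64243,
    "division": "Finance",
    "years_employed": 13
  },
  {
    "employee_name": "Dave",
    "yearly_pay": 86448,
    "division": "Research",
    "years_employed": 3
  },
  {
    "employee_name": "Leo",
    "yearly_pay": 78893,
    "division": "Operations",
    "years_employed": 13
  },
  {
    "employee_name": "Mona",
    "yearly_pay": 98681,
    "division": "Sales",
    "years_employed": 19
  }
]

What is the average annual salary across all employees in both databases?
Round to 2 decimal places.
72779.14

Schema mapping: "annual_salary" (system_hr1) = "yearly_pay" (system_hr2) = annual salary

All salaries: [43442, 92030, 45717, 64243, 86448, 78893, 98681]
Sum: 509454
Count: 7
Average: 509454 / 7 = 72779.14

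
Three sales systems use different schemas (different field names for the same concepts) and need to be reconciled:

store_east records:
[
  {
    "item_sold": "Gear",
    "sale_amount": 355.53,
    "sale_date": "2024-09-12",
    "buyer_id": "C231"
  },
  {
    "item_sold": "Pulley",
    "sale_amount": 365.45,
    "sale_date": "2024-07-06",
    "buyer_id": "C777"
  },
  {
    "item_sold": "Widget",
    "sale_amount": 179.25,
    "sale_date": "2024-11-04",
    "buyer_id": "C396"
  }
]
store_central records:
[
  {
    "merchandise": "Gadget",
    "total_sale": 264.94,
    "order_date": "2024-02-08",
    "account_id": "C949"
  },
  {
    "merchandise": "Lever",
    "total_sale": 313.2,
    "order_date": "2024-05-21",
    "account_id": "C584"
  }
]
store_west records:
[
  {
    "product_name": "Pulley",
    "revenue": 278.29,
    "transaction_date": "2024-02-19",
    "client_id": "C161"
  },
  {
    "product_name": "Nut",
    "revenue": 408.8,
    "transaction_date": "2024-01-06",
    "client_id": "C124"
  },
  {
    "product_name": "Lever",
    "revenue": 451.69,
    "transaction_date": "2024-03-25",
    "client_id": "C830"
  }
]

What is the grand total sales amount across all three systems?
2617.15

Schema reconciliation - all amount fields map to sale amount:

store_east (sale_amount): 900.23
store_central (total_sale): 578.14
store_west (revenue): 1138.78

Grand total: 2617.15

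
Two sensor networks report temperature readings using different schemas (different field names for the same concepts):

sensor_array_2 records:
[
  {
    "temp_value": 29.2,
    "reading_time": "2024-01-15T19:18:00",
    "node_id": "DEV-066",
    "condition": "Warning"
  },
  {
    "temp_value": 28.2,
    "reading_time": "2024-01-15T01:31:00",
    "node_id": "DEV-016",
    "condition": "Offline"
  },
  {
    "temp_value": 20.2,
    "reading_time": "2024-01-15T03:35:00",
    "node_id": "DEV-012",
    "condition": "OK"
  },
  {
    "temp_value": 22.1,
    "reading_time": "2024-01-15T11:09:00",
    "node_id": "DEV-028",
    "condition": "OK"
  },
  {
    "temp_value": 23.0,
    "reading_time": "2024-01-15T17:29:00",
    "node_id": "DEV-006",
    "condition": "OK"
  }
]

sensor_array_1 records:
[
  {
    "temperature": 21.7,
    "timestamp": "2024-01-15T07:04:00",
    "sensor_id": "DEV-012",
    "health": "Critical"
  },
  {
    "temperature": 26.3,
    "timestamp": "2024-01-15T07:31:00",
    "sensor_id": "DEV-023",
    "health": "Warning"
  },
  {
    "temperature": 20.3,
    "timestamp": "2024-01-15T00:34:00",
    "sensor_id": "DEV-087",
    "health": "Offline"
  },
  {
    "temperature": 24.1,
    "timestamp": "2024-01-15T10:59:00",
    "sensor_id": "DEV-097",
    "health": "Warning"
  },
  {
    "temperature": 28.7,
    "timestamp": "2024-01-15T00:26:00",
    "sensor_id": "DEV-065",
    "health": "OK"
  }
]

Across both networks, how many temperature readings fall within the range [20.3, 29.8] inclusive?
9

Schema mapping: "temp_value" (sensor_array_2) = "temperature" (sensor_array_1) = temperature

Readings in [20.3, 29.8] from sensor_array_2: 4
Readings in [20.3, 29.8] from sensor_array_1: 5

Total count: 4 + 5 = 9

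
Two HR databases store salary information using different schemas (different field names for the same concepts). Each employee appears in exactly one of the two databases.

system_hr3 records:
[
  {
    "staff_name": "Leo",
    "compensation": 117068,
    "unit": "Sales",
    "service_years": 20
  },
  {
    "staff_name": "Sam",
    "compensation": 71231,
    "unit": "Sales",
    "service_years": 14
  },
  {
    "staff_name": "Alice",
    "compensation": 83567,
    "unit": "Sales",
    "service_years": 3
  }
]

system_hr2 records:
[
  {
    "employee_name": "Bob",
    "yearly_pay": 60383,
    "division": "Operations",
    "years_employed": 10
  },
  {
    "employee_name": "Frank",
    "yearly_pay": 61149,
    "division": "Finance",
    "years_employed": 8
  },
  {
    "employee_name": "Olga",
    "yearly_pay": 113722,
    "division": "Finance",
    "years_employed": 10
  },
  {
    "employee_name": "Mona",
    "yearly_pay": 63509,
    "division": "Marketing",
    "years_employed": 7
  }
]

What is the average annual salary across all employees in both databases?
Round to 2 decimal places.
81518.43

Schema mapping: "compensation" (system_hr3) = "yearly_pay" (system_hr2) = annual salary

All salaries: [117068, 71231, 83567, 60383, 61149, 113722, 63509]
Sum: 570629
Count: 7
Average: 570629 / 7 = 81518.43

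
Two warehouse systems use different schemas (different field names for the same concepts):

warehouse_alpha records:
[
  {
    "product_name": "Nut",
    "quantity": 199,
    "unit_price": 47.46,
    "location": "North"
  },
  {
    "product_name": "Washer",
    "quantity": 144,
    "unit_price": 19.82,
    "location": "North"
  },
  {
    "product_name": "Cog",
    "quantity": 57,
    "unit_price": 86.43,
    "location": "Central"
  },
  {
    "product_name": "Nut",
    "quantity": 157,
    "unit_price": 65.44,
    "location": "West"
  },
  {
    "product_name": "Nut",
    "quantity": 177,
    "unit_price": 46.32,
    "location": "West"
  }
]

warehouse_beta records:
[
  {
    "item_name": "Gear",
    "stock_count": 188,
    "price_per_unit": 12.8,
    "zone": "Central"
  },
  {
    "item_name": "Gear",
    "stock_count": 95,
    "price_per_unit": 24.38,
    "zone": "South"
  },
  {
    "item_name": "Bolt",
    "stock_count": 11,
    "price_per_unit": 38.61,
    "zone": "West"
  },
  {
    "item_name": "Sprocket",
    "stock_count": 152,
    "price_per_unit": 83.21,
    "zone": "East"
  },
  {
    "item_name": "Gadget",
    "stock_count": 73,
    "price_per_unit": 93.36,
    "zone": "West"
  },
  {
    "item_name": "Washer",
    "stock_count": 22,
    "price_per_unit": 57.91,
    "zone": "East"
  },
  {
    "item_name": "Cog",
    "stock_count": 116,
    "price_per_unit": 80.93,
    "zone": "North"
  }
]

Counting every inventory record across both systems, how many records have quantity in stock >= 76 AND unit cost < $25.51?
3

Schema mappings:
- "quantity" (warehouse_alpha) = "stock_count" (warehouse_beta) = quantity
- "unit_price" (warehouse_alpha) = "price_per_unit" (warehouse_beta) = unit cost

Records meeting both conditions in warehouse_alpha: 1
Records meeting both conditions in warehouse_beta: 2

Total: 1 + 2 = 3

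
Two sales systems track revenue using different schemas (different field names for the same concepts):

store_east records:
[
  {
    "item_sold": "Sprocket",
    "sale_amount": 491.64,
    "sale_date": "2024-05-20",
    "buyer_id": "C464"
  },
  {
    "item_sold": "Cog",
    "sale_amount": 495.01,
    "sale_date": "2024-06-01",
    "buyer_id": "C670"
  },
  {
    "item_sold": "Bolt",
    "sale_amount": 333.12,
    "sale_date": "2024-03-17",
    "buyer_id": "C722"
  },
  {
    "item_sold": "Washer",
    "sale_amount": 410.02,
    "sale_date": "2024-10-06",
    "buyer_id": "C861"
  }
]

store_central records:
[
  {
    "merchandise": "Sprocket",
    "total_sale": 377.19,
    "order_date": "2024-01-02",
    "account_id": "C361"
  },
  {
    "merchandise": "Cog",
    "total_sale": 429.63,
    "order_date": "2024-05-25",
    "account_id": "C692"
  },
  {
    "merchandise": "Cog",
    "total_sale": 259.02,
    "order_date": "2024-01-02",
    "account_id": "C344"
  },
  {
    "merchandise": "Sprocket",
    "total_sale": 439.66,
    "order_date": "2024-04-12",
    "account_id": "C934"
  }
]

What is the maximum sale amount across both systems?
495.01

Reconcile: "sale_amount" (store_east) = "total_sale" (store_central) = sale amount

Maximum in store_east: 495.01
Maximum in store_central: 439.66

Overall maximum: max(495.01, 439.66) = 495.01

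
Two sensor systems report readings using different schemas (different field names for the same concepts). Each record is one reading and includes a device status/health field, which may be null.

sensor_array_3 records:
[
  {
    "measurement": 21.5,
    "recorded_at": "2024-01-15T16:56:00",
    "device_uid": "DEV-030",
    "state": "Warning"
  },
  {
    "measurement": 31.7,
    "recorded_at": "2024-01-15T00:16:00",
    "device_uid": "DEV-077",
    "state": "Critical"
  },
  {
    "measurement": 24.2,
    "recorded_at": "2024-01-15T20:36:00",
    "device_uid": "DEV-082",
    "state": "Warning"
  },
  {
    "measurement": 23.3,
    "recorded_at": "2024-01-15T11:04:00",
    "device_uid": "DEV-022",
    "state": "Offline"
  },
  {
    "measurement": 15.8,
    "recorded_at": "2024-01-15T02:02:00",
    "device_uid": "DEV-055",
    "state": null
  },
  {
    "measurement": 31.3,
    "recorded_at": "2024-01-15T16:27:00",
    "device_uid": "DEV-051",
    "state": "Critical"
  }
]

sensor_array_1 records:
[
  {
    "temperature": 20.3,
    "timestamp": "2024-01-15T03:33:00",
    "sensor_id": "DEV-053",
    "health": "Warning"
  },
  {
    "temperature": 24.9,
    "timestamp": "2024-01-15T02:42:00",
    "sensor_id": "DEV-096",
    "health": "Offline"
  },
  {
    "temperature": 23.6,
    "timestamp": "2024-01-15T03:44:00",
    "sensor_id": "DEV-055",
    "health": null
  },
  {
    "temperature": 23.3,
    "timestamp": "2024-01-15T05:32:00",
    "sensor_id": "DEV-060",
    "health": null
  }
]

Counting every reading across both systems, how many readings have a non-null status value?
7

Schema mapping: "state" (sensor_array_3) = "health" (sensor_array_1) = status

Non-null in sensor_array_3: 5
Non-null in sensor_array_1: 2

Total non-null: 5 + 2 = 7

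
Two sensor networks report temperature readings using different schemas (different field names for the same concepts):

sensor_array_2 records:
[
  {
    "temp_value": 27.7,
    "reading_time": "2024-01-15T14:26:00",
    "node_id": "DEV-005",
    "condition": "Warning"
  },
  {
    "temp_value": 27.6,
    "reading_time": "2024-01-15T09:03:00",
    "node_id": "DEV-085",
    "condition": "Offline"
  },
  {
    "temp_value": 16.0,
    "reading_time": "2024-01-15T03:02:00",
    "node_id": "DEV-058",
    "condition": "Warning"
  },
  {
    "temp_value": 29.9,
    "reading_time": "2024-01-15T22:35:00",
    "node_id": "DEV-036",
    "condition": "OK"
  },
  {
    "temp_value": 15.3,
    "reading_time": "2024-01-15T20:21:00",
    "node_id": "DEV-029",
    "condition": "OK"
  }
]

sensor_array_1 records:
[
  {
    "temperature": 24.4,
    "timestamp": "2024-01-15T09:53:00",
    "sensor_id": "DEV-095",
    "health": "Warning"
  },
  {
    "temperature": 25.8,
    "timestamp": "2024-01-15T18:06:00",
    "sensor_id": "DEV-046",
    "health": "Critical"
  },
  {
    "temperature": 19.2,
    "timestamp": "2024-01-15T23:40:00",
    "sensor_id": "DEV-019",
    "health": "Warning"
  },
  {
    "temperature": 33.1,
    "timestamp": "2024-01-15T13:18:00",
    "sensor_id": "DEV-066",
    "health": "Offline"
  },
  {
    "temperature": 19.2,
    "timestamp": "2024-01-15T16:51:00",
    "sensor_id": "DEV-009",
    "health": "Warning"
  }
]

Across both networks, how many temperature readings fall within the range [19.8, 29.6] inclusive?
4

Schema mapping: "temp_value" (sensor_array_2) = "temperature" (sensor_array_1) = temperature

Readings in [19.8, 29.6] from sensor_array_2: 2
Readings in [19.8, 29.6] from sensor_array_1: 2

Total count: 2 + 2 = 4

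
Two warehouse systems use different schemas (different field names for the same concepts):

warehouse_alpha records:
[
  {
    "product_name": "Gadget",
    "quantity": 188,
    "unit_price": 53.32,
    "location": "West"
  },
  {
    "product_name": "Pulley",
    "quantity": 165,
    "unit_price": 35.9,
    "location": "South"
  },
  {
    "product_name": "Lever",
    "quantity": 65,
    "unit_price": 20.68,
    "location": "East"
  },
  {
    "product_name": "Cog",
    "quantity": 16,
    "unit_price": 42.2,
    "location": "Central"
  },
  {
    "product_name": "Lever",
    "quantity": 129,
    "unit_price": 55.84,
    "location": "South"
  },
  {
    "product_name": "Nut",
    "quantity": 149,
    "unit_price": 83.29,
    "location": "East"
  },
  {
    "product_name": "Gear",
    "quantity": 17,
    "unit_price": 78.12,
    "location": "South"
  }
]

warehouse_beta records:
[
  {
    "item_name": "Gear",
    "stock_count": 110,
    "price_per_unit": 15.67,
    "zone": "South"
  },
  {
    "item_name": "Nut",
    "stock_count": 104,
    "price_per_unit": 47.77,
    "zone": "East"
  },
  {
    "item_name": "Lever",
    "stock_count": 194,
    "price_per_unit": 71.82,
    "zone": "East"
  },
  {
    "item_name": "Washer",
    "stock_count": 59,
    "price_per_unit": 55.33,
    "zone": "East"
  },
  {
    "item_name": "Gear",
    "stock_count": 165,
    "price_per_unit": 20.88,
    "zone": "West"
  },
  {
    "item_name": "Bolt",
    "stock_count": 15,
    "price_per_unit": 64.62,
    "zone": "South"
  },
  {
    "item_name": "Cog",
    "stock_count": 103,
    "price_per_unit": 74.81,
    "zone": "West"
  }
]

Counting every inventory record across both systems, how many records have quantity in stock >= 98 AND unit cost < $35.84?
2

Schema mappings:
- "quantity" (warehouse_alpha) = "stock_count" (warehouse_beta) = quantity
- "unit_price" (warehouse_alpha) = "price_per_unit" (warehouse_beta) = unit cost

Records meeting both conditions in warehouse_alpha: 0
Records meeting both conditions in warehouse_beta: 2

Total: 0 + 2 = 2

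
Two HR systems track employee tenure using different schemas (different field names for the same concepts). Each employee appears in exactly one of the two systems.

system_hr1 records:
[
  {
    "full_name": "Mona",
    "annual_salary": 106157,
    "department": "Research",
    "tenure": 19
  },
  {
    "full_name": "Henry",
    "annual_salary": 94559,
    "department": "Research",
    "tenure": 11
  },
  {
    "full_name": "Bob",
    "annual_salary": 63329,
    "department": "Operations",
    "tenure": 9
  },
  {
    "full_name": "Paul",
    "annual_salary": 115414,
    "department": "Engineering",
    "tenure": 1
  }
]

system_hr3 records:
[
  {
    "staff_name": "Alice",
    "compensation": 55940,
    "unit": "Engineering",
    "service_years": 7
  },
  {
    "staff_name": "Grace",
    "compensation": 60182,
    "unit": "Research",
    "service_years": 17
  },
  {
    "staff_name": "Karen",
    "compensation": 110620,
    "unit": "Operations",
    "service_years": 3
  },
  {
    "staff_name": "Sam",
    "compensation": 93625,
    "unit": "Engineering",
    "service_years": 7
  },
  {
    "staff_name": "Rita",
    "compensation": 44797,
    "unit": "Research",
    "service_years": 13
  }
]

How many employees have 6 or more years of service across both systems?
7

Reconcile schemas: "tenure" (system_hr1) = "service_years" (system_hr3) = years of service

From system_hr1: 3 employees with >= 6 years
From system_hr3: 4 employees with >= 6 years

Total: 3 + 4 = 7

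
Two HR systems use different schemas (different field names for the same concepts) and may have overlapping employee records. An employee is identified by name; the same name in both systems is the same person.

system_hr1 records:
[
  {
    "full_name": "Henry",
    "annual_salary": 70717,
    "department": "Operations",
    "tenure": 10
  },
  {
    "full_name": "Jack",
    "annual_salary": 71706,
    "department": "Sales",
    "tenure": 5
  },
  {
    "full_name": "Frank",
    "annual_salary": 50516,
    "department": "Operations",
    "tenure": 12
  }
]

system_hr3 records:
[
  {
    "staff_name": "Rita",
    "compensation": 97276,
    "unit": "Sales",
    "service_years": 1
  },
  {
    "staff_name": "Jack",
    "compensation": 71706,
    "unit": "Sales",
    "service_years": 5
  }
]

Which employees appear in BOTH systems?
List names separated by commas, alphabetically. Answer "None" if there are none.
Jack

Schema mapping: "full_name" (system_hr1) = "staff_name" (system_hr3) = employee name

Names in system_hr1: ['Frank', 'Henry', 'Jack']
Names in system_hr3: ['Jack', 'Rita']

Intersection: ['Jack']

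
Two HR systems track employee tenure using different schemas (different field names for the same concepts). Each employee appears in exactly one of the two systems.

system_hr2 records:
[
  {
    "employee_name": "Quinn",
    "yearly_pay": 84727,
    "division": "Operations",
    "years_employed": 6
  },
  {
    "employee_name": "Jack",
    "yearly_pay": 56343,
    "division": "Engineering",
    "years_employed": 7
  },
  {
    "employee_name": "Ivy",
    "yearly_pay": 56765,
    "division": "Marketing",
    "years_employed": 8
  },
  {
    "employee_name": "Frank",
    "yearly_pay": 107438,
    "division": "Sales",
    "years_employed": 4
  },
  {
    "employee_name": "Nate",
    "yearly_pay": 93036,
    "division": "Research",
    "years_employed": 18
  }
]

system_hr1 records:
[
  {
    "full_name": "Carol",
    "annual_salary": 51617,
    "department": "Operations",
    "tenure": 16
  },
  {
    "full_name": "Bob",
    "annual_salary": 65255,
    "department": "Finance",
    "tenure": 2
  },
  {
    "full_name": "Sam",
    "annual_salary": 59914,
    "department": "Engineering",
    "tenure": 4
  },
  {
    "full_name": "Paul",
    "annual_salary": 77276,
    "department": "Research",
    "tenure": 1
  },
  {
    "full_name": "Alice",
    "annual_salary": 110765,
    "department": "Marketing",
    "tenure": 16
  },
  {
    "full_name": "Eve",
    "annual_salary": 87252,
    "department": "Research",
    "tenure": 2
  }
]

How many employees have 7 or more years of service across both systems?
5

Reconcile schemas: "years_employed" (system_hr2) = "tenure" (system_hr1) = years of service

From system_hr2: 3 employees with >= 7 years
From system_hr1: 2 employees with >= 7 years

Total: 3 + 2 = 5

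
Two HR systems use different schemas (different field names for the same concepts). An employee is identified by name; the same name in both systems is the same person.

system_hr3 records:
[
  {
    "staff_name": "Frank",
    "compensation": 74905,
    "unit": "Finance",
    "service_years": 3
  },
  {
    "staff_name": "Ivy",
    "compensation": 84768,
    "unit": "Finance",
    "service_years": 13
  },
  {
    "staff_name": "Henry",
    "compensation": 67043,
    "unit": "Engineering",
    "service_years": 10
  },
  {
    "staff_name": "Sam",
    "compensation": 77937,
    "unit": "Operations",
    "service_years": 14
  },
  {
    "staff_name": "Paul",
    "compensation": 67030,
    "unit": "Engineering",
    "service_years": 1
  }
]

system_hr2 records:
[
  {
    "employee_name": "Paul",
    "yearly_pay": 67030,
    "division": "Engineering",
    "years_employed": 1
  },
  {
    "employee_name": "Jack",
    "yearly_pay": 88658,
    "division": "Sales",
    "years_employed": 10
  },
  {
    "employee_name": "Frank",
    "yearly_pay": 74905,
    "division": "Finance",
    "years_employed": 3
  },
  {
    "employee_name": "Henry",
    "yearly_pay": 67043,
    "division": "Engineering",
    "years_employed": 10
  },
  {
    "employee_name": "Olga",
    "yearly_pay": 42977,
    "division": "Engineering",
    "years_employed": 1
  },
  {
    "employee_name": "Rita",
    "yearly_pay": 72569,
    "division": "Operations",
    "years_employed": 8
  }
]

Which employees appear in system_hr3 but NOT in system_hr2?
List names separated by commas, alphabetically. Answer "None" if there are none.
Ivy, Sam

Schema mapping: "staff_name" (system_hr3) = "employee_name" (system_hr2) = employee name

Names in system_hr3: ['Frank', 'Henry', 'Ivy', 'Paul', 'Sam']
Names in system_hr2: ['Frank', 'Henry', 'Jack', 'Olga', 'Paul', 'Rita']

In system_hr3 but not system_hr2: ['Ivy', 'Sam']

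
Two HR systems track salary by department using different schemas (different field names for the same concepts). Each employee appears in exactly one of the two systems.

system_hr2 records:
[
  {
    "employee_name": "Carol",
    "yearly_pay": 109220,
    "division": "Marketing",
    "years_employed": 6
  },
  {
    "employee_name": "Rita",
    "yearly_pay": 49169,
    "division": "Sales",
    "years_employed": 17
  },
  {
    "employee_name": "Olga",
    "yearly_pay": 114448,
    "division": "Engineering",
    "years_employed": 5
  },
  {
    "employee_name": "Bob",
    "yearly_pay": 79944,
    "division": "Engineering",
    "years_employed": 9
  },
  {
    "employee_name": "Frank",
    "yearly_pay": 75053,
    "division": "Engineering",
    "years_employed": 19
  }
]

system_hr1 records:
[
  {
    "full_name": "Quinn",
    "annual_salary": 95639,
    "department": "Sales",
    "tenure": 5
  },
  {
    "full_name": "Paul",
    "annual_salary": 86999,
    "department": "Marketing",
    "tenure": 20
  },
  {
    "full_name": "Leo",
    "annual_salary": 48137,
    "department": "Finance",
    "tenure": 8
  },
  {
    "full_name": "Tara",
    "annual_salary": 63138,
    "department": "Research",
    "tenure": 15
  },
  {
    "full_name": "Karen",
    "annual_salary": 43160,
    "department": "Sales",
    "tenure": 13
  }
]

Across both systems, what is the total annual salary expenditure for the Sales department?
187968

Schema mappings:
- "division" (system_hr2) = "department" (system_hr1) = department
- "yearly_pay" (system_hr2) = "annual_salary" (system_hr1) = salary

Sales salaries from system_hr2: 49169
Sales salaries from system_hr1: 138799

Total: 49169 + 138799 = 187968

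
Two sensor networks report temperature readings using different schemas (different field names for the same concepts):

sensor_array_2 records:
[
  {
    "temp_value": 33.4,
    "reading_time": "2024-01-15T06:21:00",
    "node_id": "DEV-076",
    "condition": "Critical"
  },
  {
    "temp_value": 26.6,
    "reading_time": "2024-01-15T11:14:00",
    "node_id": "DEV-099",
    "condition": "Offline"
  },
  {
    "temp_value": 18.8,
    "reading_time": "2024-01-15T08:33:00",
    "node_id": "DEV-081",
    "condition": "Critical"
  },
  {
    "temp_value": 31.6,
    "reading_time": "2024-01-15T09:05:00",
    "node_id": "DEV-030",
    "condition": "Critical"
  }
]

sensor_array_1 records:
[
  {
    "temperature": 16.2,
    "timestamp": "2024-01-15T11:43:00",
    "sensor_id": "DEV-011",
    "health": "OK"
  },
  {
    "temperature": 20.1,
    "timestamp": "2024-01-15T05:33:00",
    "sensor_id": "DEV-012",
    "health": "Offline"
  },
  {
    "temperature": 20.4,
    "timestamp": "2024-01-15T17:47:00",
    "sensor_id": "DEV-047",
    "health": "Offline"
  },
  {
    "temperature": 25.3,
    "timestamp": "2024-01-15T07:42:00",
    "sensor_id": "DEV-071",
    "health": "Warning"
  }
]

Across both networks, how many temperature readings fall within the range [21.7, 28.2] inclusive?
2

Schema mapping: "temp_value" (sensor_array_2) = "temperature" (sensor_array_1) = temperature

Readings in [21.7, 28.2] from sensor_array_2: 1
Readings in [21.7, 28.2] from sensor_array_1: 1

Total count: 1 + 1 = 2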